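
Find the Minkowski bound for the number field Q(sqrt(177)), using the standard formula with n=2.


d = 177, d mod 4 = 1, so disc(K) = d = 177; |disc(K)| = 177
Real quadratic field, so n = 2, s = r2 = 0, r1 = 2
M = (n!/n^n) * (4/pi)^s * sqrt(|disc(K)|) = (2!/2^2) * (4/pi)^0 * sqrt(177)
= 0.5 * 1.000000 * 13.304135
= 6.6521

6.6521


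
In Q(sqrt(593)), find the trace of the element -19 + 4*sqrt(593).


Tr(a + b*sqrt(d)) = (a + b*sqrt(d)) + (a - b*sqrt(d)) = 2a
= 2 * (-19)
= -38

-38


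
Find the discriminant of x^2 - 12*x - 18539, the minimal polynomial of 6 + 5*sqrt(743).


The element 6 + 5*sqrt(743) has minimal polynomial:
x^2 - 12*x - 18539
Discriminant = (-12)^2 - 4*(-18539)
= 144 + 74156
= 74300

74300


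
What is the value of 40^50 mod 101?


p = 101 is prime and the exponent is (p-1)/2 = 50, so by Euler's criterion 40^50 = (40/101) = +1 or -1 mod 101.
Compute by square-and-multiply:
  50 = 32 + 16 + 2 (binary 110010)
  Repeated squaring mod 101: 40^1 = 40, 40^2 = 85, 40^4 = 54, 40^8 = 88, 40^16 = 68, 40^32 = 79
  40^50 = 40^32 * 40^16 * 40^2 = 79 * 68 * 85 mod 101
    79 * 68 = 5372 = 19 mod 101
    19 * 85 = 1615 = 100 mod 101
  40^50 = 100 mod 101
Result 100 = p - 1 = -1 mod 101: 40 is a quadratic non-residue mod 101. As a residue in [0, p-1] the value is 100.
40^50 mod 101 = 100

100


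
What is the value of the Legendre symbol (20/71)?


p = 71 is prime, so compute (20/71) with the reciprocity algorithm (Jacobi-symbol steps: pull out 2s via (2/n), flip via reciprocity, reduce):
  pull out 2: (2/71) = +1  (since 71 mod 8 = 7)
  pull out 2: (2/71) = +1  (since 71 mod 8 = 7)
  reciprocity: (5/71) -> +(71/5)
  reduce: (1/5)
  (1/5) = 1
Product of signs = 1
(20/71) = 1

1


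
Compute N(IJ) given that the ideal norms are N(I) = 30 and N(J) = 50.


N(IJ) = N(I) * N(J)
= 30 * 50
= 1500

1500


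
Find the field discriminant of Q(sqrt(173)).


For K = Q(sqrt(d)) with d squarefree: disc(K) = d if d = 1 mod 4, and disc(K) = 4d if d = 2 or 3 mod 4.
Here d = 173, and d mod 4 = 1.
d = 1 mod 4 (O_K = Z[(1+sqrt(d))/2]), so disc(K) = d = 173

173


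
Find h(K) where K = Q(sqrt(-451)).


K = Q(sqrt(-451)). d mod 4 = 1, so D = disc(K) = d = -451
h(K) equals the number of primitive reduced positive-definite forms (a, b, c) = a*x^2 + b*x*y + c*y^2 with b^2 - 4ac = D,
where reduced means |b| <= a <= c, with b >= 0 whenever |b| = a or a = c, and primitive means gcd(a, b, c) = 1.
Reduced forces 3a^2 <= |D| = 451, so 1 <= a <= 12; b must have the parity of D, and c = (b^2 - D)/(4a) must be an integer >= a.
Enumerate a = 1..12, b in [-a, a]:
  a=1: (1, 1, 113)  [1]
  a=2..4: none
  a=5: (5, -3, 23), (5, 3, 23)  [2]
  a=6: none
  a=7: (7, -5, 17), (7, 5, 17)  [2]
  a=8..10: none
  a=11: (11, 11, 13)  [1]
  a=12: none
Total reduced forms: 1 + 2 + 2 + 1 = 6
h = 6

6


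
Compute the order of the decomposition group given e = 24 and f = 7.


|D_P| = e * f
= 24 * 7
= 168

168


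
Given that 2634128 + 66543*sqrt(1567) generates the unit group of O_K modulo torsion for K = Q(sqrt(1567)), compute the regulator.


epsilon = 2634128 + 66543*sqrt(1567)
= 5.2683e+06
R = ln(5.2683e+06)
= 15.4772

15.4772


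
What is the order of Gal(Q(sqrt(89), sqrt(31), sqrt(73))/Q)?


The 3 square roots of distinct primes are multiplicatively independent over Q,
so [K:Q] = 2^3 and Gal(K/Q) is isomorphic to (Z/2Z)^3.
|Gal| = 2^3 = 8

8


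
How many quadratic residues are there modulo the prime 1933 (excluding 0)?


For prime p, the number of non-zero quadratic residues is (p-1)/2.
= (1933-1)/2
= 966

966


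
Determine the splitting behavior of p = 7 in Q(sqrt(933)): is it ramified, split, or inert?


K = Q(sqrt(933)). Since d mod 4 = 1, disc(K) = 933.
Check p | disc: 933 mod 7 = 2.
p does not divide disc. Compute Legendre symbol (d/p):
2^((7-1)/2) mod 7 = 1
(d/p) = 1, so p splits: (p) = P*P' with e=1, f=1, g=2.
Therefore p is split.

split


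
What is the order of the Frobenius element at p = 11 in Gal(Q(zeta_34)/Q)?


The Frobenius at p in Gal(Q(zeta_n)/Q) = (Z/nZ)* is the class of p, so its order is ord_34(11), the smallest k >= 1 with 11^k = 1 mod 34.
n = 34 = 2 * 17, phi(34) = 16; the order divides phi(n).
Divisors of 16: 1, 2, 4, 8, 16
Repeated squaring mod 34: 11^1 = 11, 11^2 = 19, 11^4 = 21, 11^8 = 33, 11^16 = 1
Test divisors in increasing order:
  k=1: 11^1 = 11 mod 34
  k=2: 11^2 = 19 mod 34
  k=4: 11^4 = 21 mod 34
  k=8: 11^8 = 33 mod 34
  k=16: 11^16 = 1 mod 34  <- first divisor giving 1
Order = 16

16


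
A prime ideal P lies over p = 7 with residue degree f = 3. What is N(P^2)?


N(P^a) = p^(a*f)
= 7^(2*3)
= 7^6
= 117649

117649


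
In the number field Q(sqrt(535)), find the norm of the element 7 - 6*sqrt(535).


N(a + b*sqrt(d)) = a^2 - d*b^2
= (7)^2 - (535)*(-6)^2
= 49 - 19260
= -19211

-19211


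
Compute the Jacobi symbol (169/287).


Compute (169/287) via quadratic reciprocity:
  reciprocity: (169/287) -> +(287/169)
  reduce: (118/169)
  pull out 2: (2/169) = +1  (since 169 mod 8 = 1)
  reciprocity: (59/169) -> +(169/59)
  reduce: (51/59)
  reciprocity: (51/59) -> -(59/51)
  reduce: (8/51)
  pull out 2: (2/51) = -1  (since 51 mod 8 = 3)
  pull out 2: (2/51) = -1  (since 51 mod 8 = 3)
  pull out 2: (2/51) = -1  (since 51 mod 8 = 3)
  (1/51) = 1
Product of signs = 1

1


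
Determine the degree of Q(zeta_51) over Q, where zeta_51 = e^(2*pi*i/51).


The degree equals Euler's totient phi(51).
51 = 3 * 17
phi(51) = 32

32


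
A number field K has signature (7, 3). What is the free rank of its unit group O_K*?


By Dirichlet's unit theorem:
rank = r1 + r2 - 1
= 7 + 3 - 1
= 9

9


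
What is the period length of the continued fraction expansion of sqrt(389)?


Run the CF algorithm for sqrt(389).
a_0 = floor(sqrt(389)) = 19; set m_0=0, q_0=1.
Recurrence: m' = q*a - m,  q' = (d - m'^2)/q,  a' = floor((a_0 + m')/q').
  step 1: m=19, q=28, a=1
  step 2: m=9, q=11, a=2
  step 3: m=13, q=20, a=1
  step 4: m=7, q=17, a=1
  step 5: m=10, q=17, a=1
  step 6: m=7, q=20, a=1
  step 7: m=13, q=11, a=2
  step 8: m=9, q=28, a=1
  step 9: m=19, q=1, a=38
a_9 = 2*a_0 = 38, so the period closes here.
sqrt(389) = [19; 1, 2, 1, 1, 1, 1, 2, 1, 38]
Period length = 9

9


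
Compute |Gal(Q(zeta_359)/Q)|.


|Gal(Q(zeta_359)/Q)| = phi(359)
= 358

358


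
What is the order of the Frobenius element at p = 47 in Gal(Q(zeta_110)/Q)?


The Frobenius at p in Gal(Q(zeta_n)/Q) = (Z/nZ)* is the class of p, so its order is ord_110(47), the smallest k >= 1 with 47^k = 1 mod 110.
n = 110 = 2 * 5 * 11, phi(110) = 40; the order divides phi(n).
Divisors of 40: 1, 2, 4, 5, 8, 10, 20, 40
Repeated squaring mod 110: 47^1 = 47, 47^2 = 9, 47^4 = 81, 47^8 = 71, 47^16 = 91, 47^32 = 31
Test divisors in increasing order:
  k=1: 47^1 = 47 mod 110
  k=2: 47^2 = 9 mod 110
  k=4: 47^4 = 81 mod 110
  k=5: 47^5 = 81 * 47 = 67 mod 110
  k=8: 47^8 = 71 mod 110
  k=10: 47^10 = 71 * 9 = 89 mod 110
  k=20: 47^20 = 91 * 81 = 1 mod 110  <- first divisor giving 1
Order = 20

20


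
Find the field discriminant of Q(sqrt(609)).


For K = Q(sqrt(d)) with d squarefree: disc(K) = d if d = 1 mod 4, and disc(K) = 4d if d = 2 or 3 mod 4.
Here d = 609, and d mod 4 = 1.
d = 1 mod 4 (O_K = Z[(1+sqrt(d))/2]), so disc(K) = d = 609

609


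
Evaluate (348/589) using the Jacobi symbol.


Compute (348/589) via quadratic reciprocity:
  pull out 2: (2/589) = -1  (since 589 mod 8 = 5)
  pull out 2: (2/589) = -1  (since 589 mod 8 = 5)
  reciprocity: (87/589) -> +(589/87)
  reduce: (67/87)
  reciprocity: (67/87) -> -(87/67)
  reduce: (20/67)
  pull out 2: (2/67) = -1  (since 67 mod 8 = 3)
  pull out 2: (2/67) = -1  (since 67 mod 8 = 3)
  reciprocity: (5/67) -> +(67/5)
  reduce: (2/5)
  pull out 2: (2/5) = -1  (since 5 mod 8 = 5)
  (1/5) = 1
Product of signs = 1

1


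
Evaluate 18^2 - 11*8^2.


x^2 - d*y^2
= 18^2 - 11*8^2
= 324 - 704
= -380

-380


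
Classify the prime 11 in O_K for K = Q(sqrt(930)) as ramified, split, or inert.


K = Q(sqrt(930)). Since d mod 4 = 2, disc(K) = 3720.
Check p | disc: 3720 mod 11 = 2.
p does not divide disc. Compute Legendre symbol (d/p):
6^((11-1)/2) mod 11 = -1
(d/p) = -1, so p is inert: (p) stays prime with e=1, f=2, g=1.
Therefore p is inert.

inert


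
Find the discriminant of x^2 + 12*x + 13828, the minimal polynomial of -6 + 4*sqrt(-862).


The element -6 + 4*sqrt(-862) has minimal polynomial:
x^2 + 12*x + 13828
Discriminant = (12)^2 - 4*(13828)
= 144 - 55312
= -55168

-55168


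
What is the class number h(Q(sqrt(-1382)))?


K = Q(sqrt(-1382)). d mod 4 = 2, so D = disc(K) = 4d = -5528
h(K) equals the number of primitive reduced positive-definite forms (a, b, c) = a*x^2 + b*x*y + c*y^2 with b^2 - 4ac = D,
where reduced means |b| <= a <= c, with b >= 0 whenever |b| = a or a = c, and primitive means gcd(a, b, c) = 1.
Reduced forces 3a^2 <= |D| = 5528, so 1 <= a <= 42; b must have the parity of D, and c = (b^2 - D)/(4a) must be an integer >= a.
Enumerate a = 1..42, b in [-a, a]:
  a=1: (1, 0, 1382)  [1]
  a=2: (2, 0, 691)  [1]
  a=3: (3, -2, 461), (3, 2, 461)  [2]
  a=4..5: none
  a=6: (6, -4, 231), (6, 4, 231)  [2]
  a=7: (7, -4, 198), (7, 4, 198)  [2]
  a=8: none
  a=9: (9, -4, 154), (9, 4, 154)  [2]
  a=10: none
  a=11: (11, -4, 126), (11, 4, 126)  [2]
  a=12: none
  a=13: (13, -6, 107), (13, 6, 107)  [2]
  a=14: (14, -4, 99), (14, 4, 99)  [2]
  a=15..17: none
  a=18: (18, -4, 77), (18, 4, 77)  [2]
  a=19: (19, -18, 77), (19, 18, 77)  [2]
  a=20: none
  a=21: (21, -10, 67), (21, -4, 66), (21, 4, 66), (21, 10, 67)  [4]
  a=22: (22, -4, 63), (22, 4, 63)  [2]
  a=23..25: none
  a=26: (26, -20, 57), (26, 20, 57)  [2]
  a=27: (27, -14, 53), (27, 14, 53)  [2]
  a=28..32: none
  a=33: (33, -26, 47), (33, -4, 42), (33, 4, 42), (33, 26, 47)  [4]
  a=34..37: none
  a=38: (38, -20, 39), (38, 20, 39)  [2]
  a=39: (39, -32, 42), (39, 32, 42)  [2]
  a=40..42: none
Total reduced forms: 1 + 1 + 2 + 2 + 2 + 2 + 2 + 2 + 2 + 2 + 2 + 4 + 2 + 2 + 2 + 4 + 2 + 2 = 38
h = 38

38


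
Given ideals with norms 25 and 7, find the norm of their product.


N(IJ) = N(I) * N(J)
= 25 * 7
= 175

175


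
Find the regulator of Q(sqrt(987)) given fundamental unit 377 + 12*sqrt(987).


epsilon = 377 + 12*sqrt(987)
= 753.9987
R = ln(753.9987)
= 6.6254

6.6254


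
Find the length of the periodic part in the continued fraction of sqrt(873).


Run the CF algorithm for sqrt(873).
a_0 = floor(sqrt(873)) = 29; set m_0=0, q_0=1.
Recurrence: m' = q*a - m,  q' = (d - m'^2)/q,  a' = floor((a_0 + m')/q').
  step 1: m=29, q=32, a=1
  step 2: m=3, q=27, a=1
  step 3: m=24, q=11, a=4
  step 4: m=20, q=43, a=1
  step 5: m=23, q=8, a=6
  step 6: m=25, q=31, a=1
  step 7: m=6, q=27, a=1
  step 8: m=21, q=16, a=3
  step 9: m=27, q=9, a=6
  step 10: m=27, q=16, a=3
  step 11: m=21, q=27, a=1
  step 12: m=6, q=31, a=1
  step 13: m=25, q=8, a=6
  step 14: m=23, q=43, a=1
  step 15: m=20, q=11, a=4
  step 16: m=24, q=27, a=1
  step 17: m=3, q=32, a=1
  step 18: m=29, q=1, a=58
a_18 = 2*a_0 = 58, so the period closes here.
sqrt(873) = [29; 1, 1, 4, 1, 6, 1, 1, 3, 6, 3, 1, 1, 6, 1, 4, 1, 1, 58]
Period length = 18

18


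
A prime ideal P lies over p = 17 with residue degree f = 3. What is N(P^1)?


N(P^a) = p^(a*f)
= 17^(1*3)
= 17^3
= 4913

4913


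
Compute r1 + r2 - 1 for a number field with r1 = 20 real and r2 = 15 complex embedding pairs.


By Dirichlet's unit theorem:
rank = r1 + r2 - 1
= 20 + 15 - 1
= 34

34


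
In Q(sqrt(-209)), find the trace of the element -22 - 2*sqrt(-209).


Tr(a + b*sqrt(d)) = (a + b*sqrt(d)) + (a - b*sqrt(d)) = 2a
= 2 * (-22)
= -44

-44


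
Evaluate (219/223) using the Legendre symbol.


p = 223 is prime, so compute (219/223) with the reciprocity algorithm (Jacobi-symbol steps: pull out 2s via (2/n), flip via reciprocity, reduce):
  reciprocity: (219/223) -> -(223/219)
  reduce: (4/219)
  pull out 2: (2/219) = -1  (since 219 mod 8 = 3)
  pull out 2: (2/219) = -1  (since 219 mod 8 = 3)
  (1/219) = 1
Product of signs = -1
(219/223) = -1

-1


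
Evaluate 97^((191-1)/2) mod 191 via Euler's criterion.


p = 191 is prime and the exponent is (p-1)/2 = 95, so by Euler's criterion 97^95 = (97/191) = +1 or -1 mod 191.
Compute by square-and-multiply:
  95 = 64 + 16 + 8 + 4 + 2 + 1 (binary 1011111)
  Repeated squaring mod 191: 97^1 = 97, 97^2 = 50, 97^4 = 17, 97^8 = 98, 97^16 = 54, 97^32 = 51, 97^64 = 118
  97^95 = 97^64 * 97^16 * 97^8 * 97^4 * 97^2 * 97^1 = 118 * 54 * 98 * 17 * 50 * 97 mod 191
    118 * 54 = 6372 = 69 mod 191
    69 * 98 = 6762 = 77 mod 191
    77 * 17 = 1309 = 163 mod 191
    163 * 50 = 8150 = 128 mod 191
    128 * 97 = 12416 = 1 mod 191
  97^95 = 1 mod 191
Result 1: 97 is a quadratic residue mod 191.
97^95 mod 191 = 1

1


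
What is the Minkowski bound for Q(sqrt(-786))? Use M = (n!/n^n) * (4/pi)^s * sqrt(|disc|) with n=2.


d = -786, d mod 4 = 2, so disc(K) = 4d = -3144; |disc(K)| = 3144
Imaginary quadratic field, so n = 2, s = r2 = 1, r1 = 0
M = (n!/n^n) * (4/pi)^s * sqrt(|disc(K)|) = (2!/2^2) * (4/pi)^1 * sqrt(3144)
= 0.5 * 1.273240 * 56.071383
= 35.6962

35.6962


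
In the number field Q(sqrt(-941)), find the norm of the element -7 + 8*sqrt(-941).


N(a + b*sqrt(d)) = a^2 - d*b^2
= (-7)^2 - (-941)*(8)^2
= 49 + 60224
= 60273

60273


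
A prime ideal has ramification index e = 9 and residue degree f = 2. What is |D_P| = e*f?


|D_P| = e * f
= 9 * 2
= 18

18


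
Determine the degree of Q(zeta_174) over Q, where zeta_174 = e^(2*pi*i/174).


The degree equals Euler's totient phi(174).
174 = 2 * 3 * 29
phi(174) = 56

56


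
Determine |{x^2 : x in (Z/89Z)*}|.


For prime p, the number of non-zero quadratic residues is (p-1)/2.
= (89-1)/2
= 44

44


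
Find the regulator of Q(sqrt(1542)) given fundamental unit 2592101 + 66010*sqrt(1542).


epsilon = 2592101 + 66010*sqrt(1542)
= 5.1842e+06
R = ln(5.1842e+06)
= 15.4611

15.4611


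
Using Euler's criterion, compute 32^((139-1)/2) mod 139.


p = 139 is prime and the exponent is (p-1)/2 = 69, so by Euler's criterion 32^69 = (32/139) = +1 or -1 mod 139.
Compute by square-and-multiply:
  69 = 64 + 4 + 1 (binary 1000101)
  Repeated squaring mod 139: 32^1 = 32, 32^2 = 51, 32^4 = 99, 32^8 = 71, 32^16 = 37, 32^32 = 118, 32^64 = 24
  32^69 = 32^64 * 32^4 * 32^1 = 24 * 99 * 32 mod 139
    24 * 99 = 2376 = 13 mod 139
    13 * 32 = 416 = 138 mod 139
  32^69 = 138 mod 139
Result 138 = p - 1 = -1 mod 139: 32 is a quadratic non-residue mod 139. As a residue in [0, p-1] the value is 138.
32^69 mod 139 = 138

138


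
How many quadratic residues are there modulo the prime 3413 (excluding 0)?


For prime p, the number of non-zero quadratic residues is (p-1)/2.
= (3413-1)/2
= 1706

1706


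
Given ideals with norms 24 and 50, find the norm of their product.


N(IJ) = N(I) * N(J)
= 24 * 50
= 1200

1200


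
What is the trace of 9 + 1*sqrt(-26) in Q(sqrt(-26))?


Tr(a + b*sqrt(d)) = (a + b*sqrt(d)) + (a - b*sqrt(d)) = 2a
= 2 * (9)
= 18

18


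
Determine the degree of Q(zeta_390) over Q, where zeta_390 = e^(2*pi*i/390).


The degree equals Euler's totient phi(390).
390 = 2 * 3 * 5 * 13
phi(390) = 96

96


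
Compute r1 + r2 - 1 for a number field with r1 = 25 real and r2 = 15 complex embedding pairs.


By Dirichlet's unit theorem:
rank = r1 + r2 - 1
= 25 + 15 - 1
= 39

39


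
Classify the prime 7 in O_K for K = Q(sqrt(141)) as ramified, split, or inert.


K = Q(sqrt(141)). Since d mod 4 = 1, disc(K) = 141.
Check p | disc: 141 mod 7 = 1.
p does not divide disc. Compute Legendre symbol (d/p):
1^((7-1)/2) mod 7 = 1
(d/p) = 1, so p splits: (p) = P*P' with e=1, f=1, g=2.
Therefore p is split.

split


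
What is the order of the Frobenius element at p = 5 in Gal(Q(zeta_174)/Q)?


The Frobenius at p in Gal(Q(zeta_n)/Q) = (Z/nZ)* is the class of p, so its order is ord_174(5), the smallest k >= 1 with 5^k = 1 mod 174.
n = 174 = 2 * 3 * 29, phi(174) = 56; the order divides phi(n).
Divisors of 56: 1, 2, 4, 7, 8, 14, 28, 56
Repeated squaring mod 174: 5^1 = 5, 5^2 = 25, 5^4 = 103, 5^8 = 169, 5^16 = 25, 5^32 = 103
Test divisors in increasing order:
  k=1: 5^1 = 5 mod 174
  k=2: 5^2 = 25 mod 174
  k=4: 5^4 = 103 mod 174
  k=7: 5^7 = 103 * 25 * 5 = 173 mod 174
  k=8: 5^8 = 169 mod 174
  k=14: 5^14 = 169 * 103 * 25 = 1 mod 174  <- first divisor giving 1
Order = 14

14


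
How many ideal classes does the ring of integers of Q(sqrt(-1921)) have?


K = Q(sqrt(-1921)). d mod 4 = 3, so D = disc(K) = 4d = -7684
h(K) equals the number of primitive reduced positive-definite forms (a, b, c) = a*x^2 + b*x*y + c*y^2 with b^2 - 4ac = D,
where reduced means |b| <= a <= c, with b >= 0 whenever |b| = a or a = c, and primitive means gcd(a, b, c) = 1.
Reduced forces 3a^2 <= |D| = 7684, so 1 <= a <= 50; b must have the parity of D, and c = (b^2 - D)/(4a) must be an integer >= a.
Enumerate a = 1..50, b in [-a, a]:
  a=1: (1, 0, 1921)  [1]
  a=2: (2, 2, 961)  [1]
  a=3..4: none
  a=5: (5, -4, 385), (5, 4, 385)  [2]
  a=6: none
  a=7: (7, -4, 275), (7, 4, 275)  [2]
  a=8..9: none
  a=10: (10, -6, 193), (10, 6, 193)  [2]
  a=11: (11, -4, 175), (11, 4, 175)  [2]
  a=12: none
  a=13: (13, -8, 149), (13, 8, 149)  [2]
  a=14: (14, -10, 139), (14, 10, 139)  [2]
  a=15..16: none
  a=17: (17, 0, 113)  [1]
  a=18: none
  a=19: (19, -12, 103), (19, 12, 103)  [2]
  a=20..21: none
  a=22: (22, -18, 91), (22, 18, 91)  [2]
  a=23..24: none
  a=25: (25, -4, 77), (25, 4, 77)  [2]
  a=26: (26, -18, 77), (26, 18, 77)  [2]
  a=27..28: none
  a=29: (29, -28, 73), (29, 28, 73)  [2]
  a=30: none
  a=31: (31, -2, 62), (31, 2, 62)  [2]
  a=32..33: none
  a=34: (34, 34, 65)  [1]
  a=35: (35, -24, 59), (35, -4, 55), (35, 4, 55), (35, 24, 59)  [4]
  a=36: none
  a=37: (37, -30, 58), (37, 30, 58)  [2]
  a=38: (38, -26, 55), (38, 26, 55)  [2]
  a=39..42: none
  a=43: (43, -20, 47), (43, 20, 47)  [2]
  a=44..48: none
  a=49: (49, -46, 50), (49, 46, 50)  [2]
  a=50: none
Total reduced forms: 1 + 1 + 2 + 2 + 2 + 2 + 2 + 2 + 1 + 2 + 2 + 2 + 2 + 2 + 2 + 1 + 4 + 2 + 2 + 2 + 2 = 40
h = 40

40


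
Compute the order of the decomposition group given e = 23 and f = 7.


|D_P| = e * f
= 23 * 7
= 161

161


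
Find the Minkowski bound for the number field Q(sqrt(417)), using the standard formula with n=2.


d = 417, d mod 4 = 1, so disc(K) = d = 417; |disc(K)| = 417
Real quadratic field, so n = 2, s = r2 = 0, r1 = 2
M = (n!/n^n) * (4/pi)^s * sqrt(|disc(K)|) = (2!/2^2) * (4/pi)^0 * sqrt(417)
= 0.5 * 1.000000 * 20.420578
= 10.2103

10.2103


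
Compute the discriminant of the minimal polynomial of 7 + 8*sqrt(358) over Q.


The element 7 + 8*sqrt(358) has minimal polynomial:
x^2 - 14*x - 22863
Discriminant = (-14)^2 - 4*(-22863)
= 196 + 91452
= 91648

91648


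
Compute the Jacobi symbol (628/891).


Compute (628/891) via quadratic reciprocity:
  pull out 2: (2/891) = -1  (since 891 mod 8 = 3)
  pull out 2: (2/891) = -1  (since 891 mod 8 = 3)
  reciprocity: (157/891) -> +(891/157)
  reduce: (106/157)
  pull out 2: (2/157) = -1  (since 157 mod 8 = 5)
  reciprocity: (53/157) -> +(157/53)
  reduce: (51/53)
  reciprocity: (51/53) -> +(53/51)
  reduce: (2/51)
  pull out 2: (2/51) = -1  (since 51 mod 8 = 3)
  (1/51) = 1
Product of signs = 1

1


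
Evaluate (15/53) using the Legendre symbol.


p = 53 is prime, so compute (15/53) with the reciprocity algorithm (Jacobi-symbol steps: pull out 2s via (2/n), flip via reciprocity, reduce):
  reciprocity: (15/53) -> +(53/15)
  reduce: (8/15)
  pull out 2: (2/15) = +1  (since 15 mod 8 = 7)
  pull out 2: (2/15) = +1  (since 15 mod 8 = 7)
  pull out 2: (2/15) = +1  (since 15 mod 8 = 7)
  (1/15) = 1
Product of signs = 1
(15/53) = 1

1


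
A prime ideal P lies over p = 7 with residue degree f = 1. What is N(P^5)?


N(P^a) = p^(a*f)
= 7^(5*1)
= 7^5
= 16807

16807


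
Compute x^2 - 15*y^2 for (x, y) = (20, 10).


x^2 - d*y^2
= 20^2 - 15*10^2
= 400 - 1500
= -1100

-1100


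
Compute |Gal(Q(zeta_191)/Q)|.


|Gal(Q(zeta_191)/Q)| = phi(191)
= 190

190


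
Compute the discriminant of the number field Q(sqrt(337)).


For K = Q(sqrt(d)) with d squarefree: disc(K) = d if d = 1 mod 4, and disc(K) = 4d if d = 2 or 3 mod 4.
Here d = 337, and d mod 4 = 1.
d = 1 mod 4 (O_K = Z[(1+sqrt(d))/2]), so disc(K) = d = 337

337


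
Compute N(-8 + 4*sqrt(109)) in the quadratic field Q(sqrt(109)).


N(a + b*sqrt(d)) = a^2 - d*b^2
= (-8)^2 - (109)*(4)^2
= 64 - 1744
= -1680

-1680


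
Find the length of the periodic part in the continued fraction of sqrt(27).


Run the CF algorithm for sqrt(27).
a_0 = floor(sqrt(27)) = 5; set m_0=0, q_0=1.
Recurrence: m' = q*a - m,  q' = (d - m'^2)/q,  a' = floor((a_0 + m')/q').
  step 1: m=5, q=2, a=5
  step 2: m=5, q=1, a=10
a_2 = 2*a_0 = 10, so the period closes here.
sqrt(27) = [5; 5, 10]
Period length = 2

2


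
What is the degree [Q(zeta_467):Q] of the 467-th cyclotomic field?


The degree equals Euler's totient phi(467).
467 = 467
phi(467) = 466

466


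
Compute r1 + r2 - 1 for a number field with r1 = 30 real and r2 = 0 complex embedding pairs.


By Dirichlet's unit theorem:
rank = r1 + r2 - 1
= 30 + 0 - 1
= 29

29


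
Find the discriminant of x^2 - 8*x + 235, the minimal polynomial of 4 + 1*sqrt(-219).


The element 4 + 1*sqrt(-219) has minimal polynomial:
x^2 - 8*x + 235
Discriminant = (-8)^2 - 4*(235)
= 64 - 940
= -876

-876


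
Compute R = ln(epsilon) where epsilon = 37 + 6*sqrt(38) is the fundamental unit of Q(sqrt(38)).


epsilon = 37 + 6*sqrt(38)
= 73.9865
R = ln(73.9865)
= 4.3039

4.3039


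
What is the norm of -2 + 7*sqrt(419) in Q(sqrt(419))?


N(a + b*sqrt(d)) = a^2 - d*b^2
= (-2)^2 - (419)*(7)^2
= 4 - 20531
= -20527

-20527


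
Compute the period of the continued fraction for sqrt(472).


Run the CF algorithm for sqrt(472).
a_0 = floor(sqrt(472)) = 21; set m_0=0, q_0=1.
Recurrence: m' = q*a - m,  q' = (d - m'^2)/q,  a' = floor((a_0 + m')/q').
  step 1: m=21, q=31, a=1
  step 2: m=10, q=12, a=2
  step 3: m=14, q=23, a=1
  step 4: m=9, q=17, a=1
  step 5: m=8, q=24, a=1
  step 6: m=16, q=9, a=4
  step 7: m=20, q=8, a=5
  step 8: m=20, q=9, a=4
  step 9: m=16, q=24, a=1
  step 10: m=8, q=17, a=1
  step 11: m=9, q=23, a=1
  step 12: m=14, q=12, a=2
  step 13: m=10, q=31, a=1
  step 14: m=21, q=1, a=42
a_14 = 2*a_0 = 42, so the period closes here.
sqrt(472) = [21; 1, 2, 1, 1, 1, 4, 5, 4, 1, 1, 1, 2, 1, 42]
Period length = 14

14


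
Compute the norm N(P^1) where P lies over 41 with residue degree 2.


N(P^a) = p^(a*f)
= 41^(1*2)
= 41^2
= 1681

1681


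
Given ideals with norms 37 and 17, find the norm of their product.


N(IJ) = N(I) * N(J)
= 37 * 17
= 629

629


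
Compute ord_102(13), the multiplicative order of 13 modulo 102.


We want ord_102(13), the smallest k >= 1 with 13^k = 1 mod 102.
n = 102 = 2 * 3 * 17, phi(102) = 32; the order divides phi(n).
Divisors of 32: 1, 2, 4, 8, 16, 32
Repeated squaring mod 102: 13^1 = 13, 13^2 = 67, 13^4 = 1, 13^8 = 1, 13^16 = 1, 13^32 = 1
Test divisors in increasing order:
  k=1: 13^1 = 13 mod 102
  k=2: 13^2 = 67 mod 102
  k=4: 13^4 = 1 mod 102  <- first divisor giving 1
Order = 4

4


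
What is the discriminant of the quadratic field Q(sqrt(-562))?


For K = Q(sqrt(d)) with d squarefree: disc(K) = d if d = 1 mod 4, and disc(K) = 4d if d = 2 or 3 mod 4.
Here d = -562, and d mod 4 = 2.
d = 2 mod 4, not 1 (O_K = Z[sqrt(d)]), so disc(K) = 4d = 4 * (-562) = -2248

-2248


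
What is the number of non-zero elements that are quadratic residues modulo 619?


For prime p, the number of non-zero quadratic residues is (p-1)/2.
= (619-1)/2
= 309

309


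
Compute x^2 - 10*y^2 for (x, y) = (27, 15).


x^2 - d*y^2
= 27^2 - 10*15^2
= 729 - 2250
= -1521

-1521


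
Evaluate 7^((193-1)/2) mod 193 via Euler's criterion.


p = 193 is prime and the exponent is (p-1)/2 = 96, so by Euler's criterion 7^96 = (7/193) = +1 or -1 mod 193.
Compute by square-and-multiply:
  96 = 64 + 32 (binary 1100000)
  Repeated squaring mod 193: 7^1 = 7, 7^2 = 49, 7^4 = 85, 7^8 = 84, 7^16 = 108, 7^32 = 84, 7^64 = 108
  7^96 = 7^64 * 7^32 = 108 * 84 mod 193
    108 * 84 = 9072 = 1 mod 193
  7^96 = 1 mod 193
Result 1: 7 is a quadratic residue mod 193.
7^96 mod 193 = 1

1


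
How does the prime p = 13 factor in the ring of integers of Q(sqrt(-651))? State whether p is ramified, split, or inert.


K = Q(sqrt(-651)). Since d mod 4 = 1, disc(K) = -651.
Check p | disc: -651 mod 13 = 12.
p does not divide disc. Compute Legendre symbol (d/p):
12^((13-1)/2) mod 13 = 1
(d/p) = 1, so p splits: (p) = P*P' with e=1, f=1, g=2.
Therefore p is split.

split


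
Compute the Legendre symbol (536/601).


p = 601 is prime, so compute (536/601) with the reciprocity algorithm (Jacobi-symbol steps: pull out 2s via (2/n), flip via reciprocity, reduce):
  pull out 2: (2/601) = +1  (since 601 mod 8 = 1)
  pull out 2: (2/601) = +1  (since 601 mod 8 = 1)
  pull out 2: (2/601) = +1  (since 601 mod 8 = 1)
  reciprocity: (67/601) -> +(601/67)
  reduce: (65/67)
  reciprocity: (65/67) -> +(67/65)
  reduce: (2/65)
  pull out 2: (2/65) = +1  (since 65 mod 8 = 1)
  (1/65) = 1
Product of signs = 1
(536/601) = 1

1


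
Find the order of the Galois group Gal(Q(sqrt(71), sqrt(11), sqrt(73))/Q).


The 3 square roots of distinct primes are multiplicatively independent over Q,
so [K:Q] = 2^3 and Gal(K/Q) is isomorphic to (Z/2Z)^3.
|Gal| = 2^3 = 8

8


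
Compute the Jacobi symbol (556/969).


Compute (556/969) via quadratic reciprocity:
  pull out 2: (2/969) = +1  (since 969 mod 8 = 1)
  pull out 2: (2/969) = +1  (since 969 mod 8 = 1)
  reciprocity: (139/969) -> +(969/139)
  reduce: (135/139)
  reciprocity: (135/139) -> -(139/135)
  reduce: (4/135)
  pull out 2: (2/135) = +1  (since 135 mod 8 = 7)
  pull out 2: (2/135) = +1  (since 135 mod 8 = 7)
  (1/135) = 1
Product of signs = -1

-1


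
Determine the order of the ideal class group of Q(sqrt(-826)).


K = Q(sqrt(-826)). d mod 4 = 2, so D = disc(K) = 4d = -3304
h(K) equals the number of primitive reduced positive-definite forms (a, b, c) = a*x^2 + b*x*y + c*y^2 with b^2 - 4ac = D,
where reduced means |b| <= a <= c, with b >= 0 whenever |b| = a or a = c, and primitive means gcd(a, b, c) = 1.
Reduced forces 3a^2 <= |D| = 3304, so 1 <= a <= 33; b must have the parity of D, and c = (b^2 - D)/(4a) must be an integer >= a.
Enumerate a = 1..33, b in [-a, a]:
  a=1: (1, 0, 826)  [1]
  a=2: (2, 0, 413)  [1]
  a=3..4: none
  a=5: (5, -4, 166), (5, 4, 166)  [2]
  a=6: none
  a=7: (7, 0, 118)  [1]
  a=8..9: none
  a=10: (10, -4, 83), (10, 4, 83)  [2]
  a=11..13: none
  a=14: (14, 0, 59)  [1]
  a=15..22: none
  a=23: (23, -10, 37), (23, 10, 37)  [2]
  a=24: none
  a=25: (25, -14, 35), (25, 14, 35)  [2]
  a=26..33: none
Total reduced forms: 1 + 1 + 2 + 1 + 2 + 1 + 2 + 2 = 12
h = 12

12


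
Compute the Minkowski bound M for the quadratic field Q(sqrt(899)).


d = 899, d mod 4 = 3, so disc(K) = 4d = 3596; |disc(K)| = 3596
Real quadratic field, so n = 2, s = r2 = 0, r1 = 2
M = (n!/n^n) * (4/pi)^s * sqrt(|disc(K)|) = (2!/2^2) * (4/pi)^0 * sqrt(3596)
= 0.5 * 1.000000 * 59.966657
= 29.9833

29.9833


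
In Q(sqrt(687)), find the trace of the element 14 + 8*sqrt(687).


Tr(a + b*sqrt(d)) = (a + b*sqrt(d)) + (a - b*sqrt(d)) = 2a
= 2 * (14)
= 28

28


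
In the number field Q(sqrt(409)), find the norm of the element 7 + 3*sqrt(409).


N(a + b*sqrt(d)) = a^2 - d*b^2
= (7)^2 - (409)*(3)^2
= 49 - 3681
= -3632

-3632


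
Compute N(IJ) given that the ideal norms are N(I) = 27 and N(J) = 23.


N(IJ) = N(I) * N(J)
= 27 * 23
= 621

621


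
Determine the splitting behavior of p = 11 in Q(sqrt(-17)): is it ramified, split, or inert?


K = Q(sqrt(-17)). Since d mod 4 = 3, disc(K) = -68.
Check p | disc: -68 mod 11 = 9.
p does not divide disc. Compute Legendre symbol (d/p):
5^((11-1)/2) mod 11 = 1
(d/p) = 1, so p splits: (p) = P*P' with e=1, f=1, g=2.
Therefore p is split.

split


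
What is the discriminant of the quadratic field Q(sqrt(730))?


For K = Q(sqrt(d)) with d squarefree: disc(K) = d if d = 1 mod 4, and disc(K) = 4d if d = 2 or 3 mod 4.
Here d = 730, and d mod 4 = 2.
d = 2 mod 4, not 1 (O_K = Z[sqrt(d)]), so disc(K) = 4d = 4 * (730) = 2920

2920


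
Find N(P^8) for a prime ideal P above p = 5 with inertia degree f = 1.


N(P^a) = p^(a*f)
= 5^(8*1)
= 5^8
= 390625

390625


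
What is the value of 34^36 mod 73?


p = 73 is prime and the exponent is (p-1)/2 = 36, so by Euler's criterion 34^36 = (34/73) = +1 or -1 mod 73.
Compute by square-and-multiply:
  36 = 32 + 4 (binary 100100)
  Repeated squaring mod 73: 34^1 = 34, 34^2 = 61, 34^4 = 71, 34^8 = 4, 34^16 = 16, 34^32 = 37
  34^36 = 34^32 * 34^4 = 37 * 71 mod 73
    37 * 71 = 2627 = 72 mod 73
  34^36 = 72 mod 73
Result 72 = p - 1 = -1 mod 73: 34 is a quadratic non-residue mod 73. As a residue in [0, p-1] the value is 72.
34^36 mod 73 = 72

72


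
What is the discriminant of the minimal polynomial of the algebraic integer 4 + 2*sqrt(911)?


The element 4 + 2*sqrt(911) has minimal polynomial:
x^2 - 8*x - 3628
Discriminant = (-8)^2 - 4*(-3628)
= 64 + 14512
= 14576

14576


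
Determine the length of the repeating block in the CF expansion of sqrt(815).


Run the CF algorithm for sqrt(815).
a_0 = floor(sqrt(815)) = 28; set m_0=0, q_0=1.
Recurrence: m' = q*a - m,  q' = (d - m'^2)/q,  a' = floor((a_0 + m')/q').
  step 1: m=28, q=31, a=1
  step 2: m=3, q=26, a=1
  step 3: m=23, q=11, a=4
  step 4: m=21, q=34, a=1
  step 5: m=13, q=19, a=2
  step 6: m=25, q=10, a=5
  step 7: m=25, q=19, a=2
  step 8: m=13, q=34, a=1
  step 9: m=21, q=11, a=4
  step 10: m=23, q=26, a=1
  step 11: m=3, q=31, a=1
  step 12: m=28, q=1, a=56
a_12 = 2*a_0 = 56, so the period closes here.
sqrt(815) = [28; 1, 1, 4, 1, 2, 5, 2, 1, 4, 1, 1, 56]
Period length = 12

12


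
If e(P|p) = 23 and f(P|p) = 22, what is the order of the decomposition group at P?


|D_P| = e * f
= 23 * 22
= 506

506


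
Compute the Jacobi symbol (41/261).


Compute (41/261) via quadratic reciprocity:
  reciprocity: (41/261) -> +(261/41)
  reduce: (15/41)
  reciprocity: (15/41) -> +(41/15)
  reduce: (11/15)
  reciprocity: (11/15) -> -(15/11)
  reduce: (4/11)
  pull out 2: (2/11) = -1  (since 11 mod 8 = 3)
  pull out 2: (2/11) = -1  (since 11 mod 8 = 3)
  (1/11) = 1
Product of signs = -1

-1


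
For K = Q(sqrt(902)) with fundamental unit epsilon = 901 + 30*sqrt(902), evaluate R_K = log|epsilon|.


epsilon = 901 + 30*sqrt(902)
= 1801.9994
R = ln(1801.9994)
= 7.4967

7.4967


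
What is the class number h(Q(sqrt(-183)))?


K = Q(sqrt(-183)). d mod 4 = 1, so D = disc(K) = d = -183
h(K) equals the number of primitive reduced positive-definite forms (a, b, c) = a*x^2 + b*x*y + c*y^2 with b^2 - 4ac = D,
where reduced means |b| <= a <= c, with b >= 0 whenever |b| = a or a = c, and primitive means gcd(a, b, c) = 1.
Reduced forces 3a^2 <= |D| = 183, so 1 <= a <= 7; b must have the parity of D, and c = (b^2 - D)/(4a) must be an integer >= a.
Enumerate a = 1..7, b in [-a, a]:
  a=1: (1, 1, 46)  [1]
  a=2: (2, -1, 23), (2, 1, 23)  [2]
  a=3: (3, 3, 16)  [1]
  a=4: (4, -3, 12), (4, 3, 12)  [2]
  a=5: none
  a=6: (6, -3, 8), (6, 3, 8)  [2]
  a=7: none
Total reduced forms: 1 + 2 + 1 + 2 + 2 = 8
h = 8

8


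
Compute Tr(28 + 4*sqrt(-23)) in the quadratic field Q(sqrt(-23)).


Tr(a + b*sqrt(d)) = (a + b*sqrt(d)) + (a - b*sqrt(d)) = 2a
= 2 * (28)
= 56

56


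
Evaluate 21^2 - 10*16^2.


x^2 - d*y^2
= 21^2 - 10*16^2
= 441 - 2560
= -2119

-2119


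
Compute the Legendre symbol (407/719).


p = 719 is prime, so compute (407/719) with the reciprocity algorithm (Jacobi-symbol steps: pull out 2s via (2/n), flip via reciprocity, reduce):
  reciprocity: (407/719) -> -(719/407)
  reduce: (312/407)
  pull out 2: (2/407) = +1  (since 407 mod 8 = 7)
  pull out 2: (2/407) = +1  (since 407 mod 8 = 7)
  pull out 2: (2/407) = +1  (since 407 mod 8 = 7)
  reciprocity: (39/407) -> -(407/39)
  reduce: (17/39)
  reciprocity: (17/39) -> +(39/17)
  reduce: (5/17)
  reciprocity: (5/17) -> +(17/5)
  reduce: (2/5)
  pull out 2: (2/5) = -1  (since 5 mod 8 = 5)
  (1/5) = 1
Product of signs = -1
(407/719) = -1

-1


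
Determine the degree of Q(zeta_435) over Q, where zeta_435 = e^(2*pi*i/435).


The degree equals Euler's totient phi(435).
435 = 3 * 5 * 29
phi(435) = 224

224


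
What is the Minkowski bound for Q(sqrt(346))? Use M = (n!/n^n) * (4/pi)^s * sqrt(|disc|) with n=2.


d = 346, d mod 4 = 2, so disc(K) = 4d = 1384; |disc(K)| = 1384
Real quadratic field, so n = 2, s = r2 = 0, r1 = 2
M = (n!/n^n) * (4/pi)^s * sqrt(|disc(K)|) = (2!/2^2) * (4/pi)^0 * sqrt(1384)
= 0.5 * 1.000000 * 37.202150
= 18.6011

18.6011


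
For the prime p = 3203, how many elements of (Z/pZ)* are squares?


For prime p, the number of non-zero quadratic residues is (p-1)/2.
= (3203-1)/2
= 1601

1601


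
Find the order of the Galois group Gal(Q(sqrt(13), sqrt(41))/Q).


The 2 square roots of distinct primes are multiplicatively independent over Q,
so [K:Q] = 2^2 and Gal(K/Q) is isomorphic to (Z/2Z)^2.
|Gal| = 2^2 = 4

4


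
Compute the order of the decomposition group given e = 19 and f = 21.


|D_P| = e * f
= 19 * 21
= 399

399


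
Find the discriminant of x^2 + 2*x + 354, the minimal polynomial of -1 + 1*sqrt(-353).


The element -1 + 1*sqrt(-353) has minimal polynomial:
x^2 + 2*x + 354
Discriminant = (2)^2 - 4*(354)
= 4 - 1416
= -1412

-1412


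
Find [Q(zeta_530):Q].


The degree equals Euler's totient phi(530).
530 = 2 * 5 * 53
phi(530) = 208

208


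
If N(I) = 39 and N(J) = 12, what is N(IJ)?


N(IJ) = N(I) * N(J)
= 39 * 12
= 468

468


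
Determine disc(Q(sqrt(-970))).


For K = Q(sqrt(d)) with d squarefree: disc(K) = d if d = 1 mod 4, and disc(K) = 4d if d = 2 or 3 mod 4.
Here d = -970, and d mod 4 = 2.
d = 2 mod 4, not 1 (O_K = Z[sqrt(d)]), so disc(K) = 4d = 4 * (-970) = -3880

-3880


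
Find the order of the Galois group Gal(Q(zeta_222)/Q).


|Gal(Q(zeta_222)/Q)| = phi(222)
= 72

72


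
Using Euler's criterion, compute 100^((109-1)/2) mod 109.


p = 109 is prime and the exponent is (p-1)/2 = 54, so by Euler's criterion 100^54 = (100/109) = +1 or -1 mod 109.
Compute by square-and-multiply:
  54 = 32 + 16 + 4 + 2 (binary 110110)
  Repeated squaring mod 109: 100^1 = 100, 100^2 = 81, 100^4 = 21, 100^8 = 5, 100^16 = 25, 100^32 = 80
  100^54 = 100^32 * 100^16 * 100^4 * 100^2 = 80 * 25 * 21 * 81 mod 109
    80 * 25 = 2000 = 38 mod 109
    38 * 21 = 798 = 35 mod 109
    35 * 81 = 2835 = 1 mod 109
  100^54 = 1 mod 109
Result 1: 100 is a quadratic residue mod 109.
100^54 mod 109 = 1

1


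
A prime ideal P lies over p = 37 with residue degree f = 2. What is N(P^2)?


N(P^a) = p^(a*f)
= 37^(2*2)
= 37^4
= 1874161

1874161


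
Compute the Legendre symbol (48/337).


p = 337 is prime, so compute (48/337) with the reciprocity algorithm (Jacobi-symbol steps: pull out 2s via (2/n), flip via reciprocity, reduce):
  pull out 2: (2/337) = +1  (since 337 mod 8 = 1)
  pull out 2: (2/337) = +1  (since 337 mod 8 = 1)
  pull out 2: (2/337) = +1  (since 337 mod 8 = 1)
  pull out 2: (2/337) = +1  (since 337 mod 8 = 1)
  reciprocity: (3/337) -> +(337/3)
  reduce: (1/3)
  (1/3) = 1
Product of signs = 1
(48/337) = 1

1


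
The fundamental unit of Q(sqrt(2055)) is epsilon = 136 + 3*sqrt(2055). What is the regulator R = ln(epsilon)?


epsilon = 136 + 3*sqrt(2055)
= 271.9963
R = ln(271.9963)
= 5.6058

5.6058


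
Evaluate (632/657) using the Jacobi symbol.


Compute (632/657) via quadratic reciprocity:
  pull out 2: (2/657) = +1  (since 657 mod 8 = 1)
  pull out 2: (2/657) = +1  (since 657 mod 8 = 1)
  pull out 2: (2/657) = +1  (since 657 mod 8 = 1)
  reciprocity: (79/657) -> +(657/79)
  reduce: (25/79)
  reciprocity: (25/79) -> +(79/25)
  reduce: (4/25)
  pull out 2: (2/25) = +1  (since 25 mod 8 = 1)
  pull out 2: (2/25) = +1  (since 25 mod 8 = 1)
  (1/25) = 1
Product of signs = 1

1


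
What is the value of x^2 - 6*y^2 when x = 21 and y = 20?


x^2 - d*y^2
= 21^2 - 6*20^2
= 441 - 2400
= -1959

-1959


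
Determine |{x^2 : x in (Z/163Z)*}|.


For prime p, the number of non-zero quadratic residues is (p-1)/2.
= (163-1)/2
= 81

81


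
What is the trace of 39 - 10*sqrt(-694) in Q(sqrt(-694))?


Tr(a + b*sqrt(d)) = (a + b*sqrt(d)) + (a - b*sqrt(d)) = 2a
= 2 * (39)
= 78

78


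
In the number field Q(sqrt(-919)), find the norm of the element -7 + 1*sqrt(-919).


N(a + b*sqrt(d)) = a^2 - d*b^2
= (-7)^2 - (-919)*(1)^2
= 49 + 919
= 968

968


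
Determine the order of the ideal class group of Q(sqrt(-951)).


K = Q(sqrt(-951)). d mod 4 = 1, so D = disc(K) = d = -951
h(K) equals the number of primitive reduced positive-definite forms (a, b, c) = a*x^2 + b*x*y + c*y^2 with b^2 - 4ac = D,
where reduced means |b| <= a <= c, with b >= 0 whenever |b| = a or a = c, and primitive means gcd(a, b, c) = 1.
Reduced forces 3a^2 <= |D| = 951, so 1 <= a <= 17; b must have the parity of D, and c = (b^2 - D)/(4a) must be an integer >= a.
Enumerate a = 1..17, b in [-a, a]:
  a=1: (1, 1, 238)  [1]
  a=2: (2, -1, 119), (2, 1, 119)  [2]
  a=3: (3, 3, 80)  [1]
  a=4: (4, -3, 60), (4, 3, 60)  [2]
  a=5: (5, -3, 48), (5, 3, 48)  [2]
  a=6: (6, -3, 40), (6, 3, 40)  [2]
  a=7: (7, -1, 34), (7, 1, 34)  [2]
  a=8: (8, -3, 30), (8, 3, 30)  [2]
  a=9: none
  a=10: (10, -7, 25), (10, -3, 24), (10, 3, 24), (10, 7, 25)  [4]
  a=11: none
  a=12: (12, -3, 20), (12, 3, 20)  [2]
  a=13: none
  a=14: (14, -13, 20), (14, -1, 17), (14, 1, 17), (14, 13, 20)  [4]
  a=15: (15, -3, 16), (15, 3, 16)  [2]
  a=16..17: none
Total reduced forms: 1 + 2 + 1 + 2 + 2 + 2 + 2 + 2 + 4 + 2 + 4 + 2 = 26
h = 26

26


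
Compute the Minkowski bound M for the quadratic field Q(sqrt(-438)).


d = -438, d mod 4 = 2, so disc(K) = 4d = -1752; |disc(K)| = 1752
Imaginary quadratic field, so n = 2, s = r2 = 1, r1 = 0
M = (n!/n^n) * (4/pi)^s * sqrt(|disc(K)|) = (2!/2^2) * (4/pi)^1 * sqrt(1752)
= 0.5 * 1.273240 * 41.856899
= 26.6469

26.6469


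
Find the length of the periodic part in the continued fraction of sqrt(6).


Run the CF algorithm for sqrt(6).
a_0 = floor(sqrt(6)) = 2; set m_0=0, q_0=1.
Recurrence: m' = q*a - m,  q' = (d - m'^2)/q,  a' = floor((a_0 + m')/q').
  step 1: m=2, q=2, a=2
  step 2: m=2, q=1, a=4
a_2 = 2*a_0 = 4, so the period closes here.
sqrt(6) = [2; 2, 4]
Period length = 2

2


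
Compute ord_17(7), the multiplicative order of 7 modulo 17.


We want ord_17(7), the smallest k >= 1 with 7^k = 1 mod 17.
n = 17 = 17, phi(17) = 16; the order divides phi(n).
Divisors of 16: 1, 2, 4, 8, 16
Repeated squaring mod 17: 7^1 = 7, 7^2 = 15, 7^4 = 4, 7^8 = 16, 7^16 = 1
Test divisors in increasing order:
  k=1: 7^1 = 7 mod 17
  k=2: 7^2 = 15 mod 17
  k=4: 7^4 = 4 mod 17
  k=8: 7^8 = 16 mod 17
  k=16: 7^16 = 1 mod 17  <- first divisor giving 1
Order = 16

16


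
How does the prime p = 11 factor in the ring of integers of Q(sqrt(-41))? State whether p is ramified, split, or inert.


K = Q(sqrt(-41)). Since d mod 4 = 3, disc(K) = -164.
Check p | disc: -164 mod 11 = 1.
p does not divide disc. Compute Legendre symbol (d/p):
3^((11-1)/2) mod 11 = 1
(d/p) = 1, so p splits: (p) = P*P' with e=1, f=1, g=2.
Therefore p is split.

split


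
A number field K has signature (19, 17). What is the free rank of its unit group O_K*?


By Dirichlet's unit theorem:
rank = r1 + r2 - 1
= 19 + 17 - 1
= 35

35


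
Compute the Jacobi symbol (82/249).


Compute (82/249) via quadratic reciprocity:
  pull out 2: (2/249) = +1  (since 249 mod 8 = 1)
  reciprocity: (41/249) -> +(249/41)
  reduce: (3/41)
  reciprocity: (3/41) -> +(41/3)
  reduce: (2/3)
  pull out 2: (2/3) = -1  (since 3 mod 8 = 3)
  (1/3) = 1
Product of signs = -1

-1


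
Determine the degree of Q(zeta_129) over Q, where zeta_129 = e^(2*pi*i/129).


The degree equals Euler's totient phi(129).
129 = 3 * 43
phi(129) = 84

84


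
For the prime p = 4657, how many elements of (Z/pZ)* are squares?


For prime p, the number of non-zero quadratic residues is (p-1)/2.
= (4657-1)/2
= 2328

2328
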